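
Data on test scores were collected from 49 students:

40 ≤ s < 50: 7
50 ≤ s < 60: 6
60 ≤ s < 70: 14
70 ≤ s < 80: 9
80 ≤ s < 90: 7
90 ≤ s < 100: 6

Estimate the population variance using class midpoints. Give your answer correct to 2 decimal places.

236.73

Midpoints: 45, 55, 65, 75, 85, 95
n = 49, Σfm = 3395, mean = 69.2857
Σfm² = 246825
Σf(m − x̄)² = Σfm² − (Σfm)²/n = 246825 − 3395²/49 = 11600.0000
Population variance = 11600.0000 / 49 = 236.7347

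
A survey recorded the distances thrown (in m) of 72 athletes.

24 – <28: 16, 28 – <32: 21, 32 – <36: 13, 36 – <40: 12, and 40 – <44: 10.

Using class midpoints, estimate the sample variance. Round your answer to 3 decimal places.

Midpoints: 26, 30, 34, 38, 42
n = 72, Σfm = 2364, mean = 32.8333
Σfm² = 79712
Σf(m − x̄)² = Σfm² − (Σfm)²/n = 79712 − 2364²/72 = 2094.0000
Sample variance = 2094.0000 / 71 = 29.4930

29.493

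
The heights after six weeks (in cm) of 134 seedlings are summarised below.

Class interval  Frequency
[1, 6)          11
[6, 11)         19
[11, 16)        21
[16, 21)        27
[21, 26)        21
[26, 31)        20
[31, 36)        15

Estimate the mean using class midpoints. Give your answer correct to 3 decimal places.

19.022

Midpoints: 3.5, 8.5, 13.5, 18.5, 23.5, 28.5, 33.5
Σfm = 11×3.5 + 19×8.5 + 21×13.5 + 27×18.5 + 21×23.5 + 20×28.5 + 15×33.5 = 2549
n = Σf = 134
Mean = 2549 / 134 = 19.0224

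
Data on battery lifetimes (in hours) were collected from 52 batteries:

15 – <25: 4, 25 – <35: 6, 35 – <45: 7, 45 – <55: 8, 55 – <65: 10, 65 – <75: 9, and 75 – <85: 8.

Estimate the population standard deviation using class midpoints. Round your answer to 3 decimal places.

18.424

Midpoints: 20, 30, 40, 50, 60, 70, 80
n = 52, Σfm = 2810, mean = 54.0385
Σfm² = 169500
Σf(m − x̄)² = Σfm² − (Σfm)²/n = 169500 − 2810²/52 = 17651.9231
Population variance = 17651.9231 / 52 = 339.4601
Standard deviation = √339.4601 = 18.4244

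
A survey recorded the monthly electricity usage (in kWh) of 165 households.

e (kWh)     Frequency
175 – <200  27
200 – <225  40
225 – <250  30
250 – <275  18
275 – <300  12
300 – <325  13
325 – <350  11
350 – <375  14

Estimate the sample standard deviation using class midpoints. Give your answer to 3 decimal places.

Midpoints: 187.5, 212.5, 237.5, 262.5, 287.5, 312.5, 337.5, 362.5
n = 165, Σfm = 41712.5, mean = 252.8030
Σfm² = 11042031.25
Σf(m − x̄)² = Σfm² − (Σfm)²/n = 11042031.25 − 41712.5²/165 = 496984.8485
Sample variance = 496984.8485 / 164 = 3030.3954
Standard deviation = √3030.3954 = 55.0490

55.049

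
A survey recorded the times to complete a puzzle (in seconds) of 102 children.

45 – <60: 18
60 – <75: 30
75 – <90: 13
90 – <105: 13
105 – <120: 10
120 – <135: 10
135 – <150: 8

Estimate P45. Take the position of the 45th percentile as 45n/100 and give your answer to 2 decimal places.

73.95

Cumulative frequencies: 18, 48, 61, 74, 84, 94, 102
n = 102; position = 45n/100 = 45.9.
This falls in the class 60 – <75: L = 60, F = 18, f = 30, h = 15.
45th percentile ≈ 60 + ((45.9 − 18) / 30) × 15 = 73.9500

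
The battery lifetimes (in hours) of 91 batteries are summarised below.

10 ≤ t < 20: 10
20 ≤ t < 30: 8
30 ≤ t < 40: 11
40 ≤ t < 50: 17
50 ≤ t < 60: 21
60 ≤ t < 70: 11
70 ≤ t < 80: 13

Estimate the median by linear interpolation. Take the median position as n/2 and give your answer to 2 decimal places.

49.71

Cumulative frequencies: 10, 18, 29, 46, 67, 78, 91
n = 91; position = n/2 = 45.5.
This falls in the class 40 ≤ t < 50: L = 40, F = 29, f = 17, h = 10.
Median ≈ 40 + ((45.5 − 29) / 17) × 10 = 49.7059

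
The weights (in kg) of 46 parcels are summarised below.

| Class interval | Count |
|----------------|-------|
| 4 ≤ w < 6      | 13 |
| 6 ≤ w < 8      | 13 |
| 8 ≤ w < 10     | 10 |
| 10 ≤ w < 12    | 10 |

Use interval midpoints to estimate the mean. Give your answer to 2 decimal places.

Midpoints: 5, 7, 9, 11
Σfm = 13×5 + 13×7 + 10×9 + 10×11 = 356
n = Σf = 46
Mean = 356 / 46 = 7.7391

7.74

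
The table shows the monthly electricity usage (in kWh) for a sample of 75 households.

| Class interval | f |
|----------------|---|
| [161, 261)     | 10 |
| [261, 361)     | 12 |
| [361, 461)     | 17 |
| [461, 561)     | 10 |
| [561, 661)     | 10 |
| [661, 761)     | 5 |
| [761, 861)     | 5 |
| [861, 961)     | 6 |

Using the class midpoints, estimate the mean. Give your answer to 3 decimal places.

495.000

Midpoints: 211, 311, 411, 511, 611, 711, 811, 911
Σfm = 10×211 + 12×311 + 17×411 + 10×511 + 10×611 + 5×711 + 5×811 + 6×911 = 37125
n = Σf = 75
Mean = 37125 / 75 = 495.0000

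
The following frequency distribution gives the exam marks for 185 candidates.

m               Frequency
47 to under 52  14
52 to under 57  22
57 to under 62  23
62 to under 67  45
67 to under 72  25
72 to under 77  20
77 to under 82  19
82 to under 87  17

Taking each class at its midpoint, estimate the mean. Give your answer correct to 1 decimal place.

66.7

Midpoints: 49.5, 54.5, 59.5, 64.5, 69.5, 74.5, 79.5, 84.5
Σfm = 14×49.5 + 22×54.5 + 23×59.5 + 45×64.5 + 25×69.5 + 20×74.5 + 19×79.5 + 17×84.5 = 12337.5
n = Σf = 185
Mean = 12337.5 / 185 = 66.6892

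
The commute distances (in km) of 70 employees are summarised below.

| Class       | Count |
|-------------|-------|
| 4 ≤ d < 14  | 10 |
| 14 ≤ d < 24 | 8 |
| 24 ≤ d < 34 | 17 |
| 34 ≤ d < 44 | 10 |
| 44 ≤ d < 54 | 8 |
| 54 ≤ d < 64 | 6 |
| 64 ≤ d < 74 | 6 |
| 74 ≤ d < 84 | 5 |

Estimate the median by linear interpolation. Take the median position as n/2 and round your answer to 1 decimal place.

Cumulative frequencies: 10, 18, 35, 45, 53, 59, 65, 70
n = 70; position = n/2 = 35.
This falls in the class 24 ≤ d < 34: L = 24, F = 18, f = 17, h = 10.
Median ≈ 24 + ((35 − 18) / 17) × 10 = 34.0000

34.0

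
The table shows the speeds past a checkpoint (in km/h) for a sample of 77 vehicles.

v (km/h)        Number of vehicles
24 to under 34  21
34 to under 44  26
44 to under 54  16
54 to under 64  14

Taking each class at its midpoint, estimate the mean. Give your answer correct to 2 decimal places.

Midpoints: 29, 39, 49, 59
Σfm = 21×29 + 26×39 + 16×49 + 14×59 = 3233
n = Σf = 77
Mean = 3233 / 77 = 41.9870

41.99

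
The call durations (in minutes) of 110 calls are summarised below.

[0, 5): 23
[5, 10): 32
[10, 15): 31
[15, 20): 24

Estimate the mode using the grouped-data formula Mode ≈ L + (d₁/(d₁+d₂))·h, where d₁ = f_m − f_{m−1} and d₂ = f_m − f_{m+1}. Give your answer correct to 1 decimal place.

9.5

Modal class: [5, 10) (highest frequency 32).
d₁ = 32 − 23 = 9, d₂ = 32 − 31 = 1
Mode ≈ 5 + (9/(9+1)) × 5 = 5 + 4.5000 = 9.5000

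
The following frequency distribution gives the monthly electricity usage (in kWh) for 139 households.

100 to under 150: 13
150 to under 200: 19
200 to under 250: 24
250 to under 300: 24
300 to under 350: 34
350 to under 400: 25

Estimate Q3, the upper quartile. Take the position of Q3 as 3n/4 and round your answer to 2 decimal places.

335.66

Cumulative frequencies: 13, 32, 56, 80, 114, 139
n = 139; position = 3n/4 = 104.25.
This falls in the class 300 to under 350: L = 300, F = 80, f = 34, h = 50.
Upper quartile ≈ 300 + ((104.25 − 80) / 34) × 50 = 335.6618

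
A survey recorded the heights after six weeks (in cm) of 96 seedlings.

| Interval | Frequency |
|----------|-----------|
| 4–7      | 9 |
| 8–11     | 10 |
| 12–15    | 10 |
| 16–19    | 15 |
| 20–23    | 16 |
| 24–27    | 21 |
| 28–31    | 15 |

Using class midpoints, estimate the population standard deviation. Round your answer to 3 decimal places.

7.571

Midpoints: 5.5, 9.5, 13.5, 17.5, 21.5, 25.5, 29.5
n = 96, Σfm = 1864, mean = 19.4167
Σfm² = 41696
Σf(m − x̄)² = Σfm² − (Σfm)²/n = 41696 − 1864²/96 = 5503.3333
Population variance = 5503.3333 / 96 = 57.3264
Standard deviation = √57.3264 = 7.5714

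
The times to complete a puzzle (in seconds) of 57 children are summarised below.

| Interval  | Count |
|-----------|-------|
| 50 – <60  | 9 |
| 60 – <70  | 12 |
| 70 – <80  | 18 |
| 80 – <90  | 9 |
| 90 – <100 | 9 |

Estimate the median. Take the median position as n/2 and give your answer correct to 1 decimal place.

Cumulative frequencies: 9, 21, 39, 48, 57
n = 57; position = n/2 = 28.5.
This falls in the class 70 – <80: L = 70, F = 21, f = 18, h = 10.
Median ≈ 70 + ((28.5 − 21) / 18) × 10 = 74.1667

74.2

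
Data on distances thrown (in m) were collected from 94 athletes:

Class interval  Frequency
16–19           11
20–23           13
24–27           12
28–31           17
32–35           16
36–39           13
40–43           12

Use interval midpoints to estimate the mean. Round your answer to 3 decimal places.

Midpoints: 17.5, 21.5, 25.5, 29.5, 33.5, 37.5, 41.5
Σfm = 11×17.5 + 13×21.5 + 12×25.5 + 17×29.5 + 16×33.5 + 13×37.5 + 12×41.5 = 2801
n = Σf = 94
Mean = 2801 / 94 = 29.7979

29.798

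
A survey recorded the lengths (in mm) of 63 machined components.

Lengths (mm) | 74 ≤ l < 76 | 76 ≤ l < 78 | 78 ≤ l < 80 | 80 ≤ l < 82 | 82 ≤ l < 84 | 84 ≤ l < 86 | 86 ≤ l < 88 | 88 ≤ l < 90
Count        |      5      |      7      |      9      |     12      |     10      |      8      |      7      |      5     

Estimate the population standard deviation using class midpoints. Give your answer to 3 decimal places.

Midpoints: 75, 77, 79, 81, 83, 85, 87, 89
n = 63, Σfm = 5161, mean = 81.9206
Σfm² = 423807
Σf(m − x̄)² = Σfm² − (Σfm)²/n = 423807 − 5161²/63 = 1014.6032
Population variance = 1014.6032 / 63 = 16.1048
Standard deviation = √16.1048 = 4.0131

4.013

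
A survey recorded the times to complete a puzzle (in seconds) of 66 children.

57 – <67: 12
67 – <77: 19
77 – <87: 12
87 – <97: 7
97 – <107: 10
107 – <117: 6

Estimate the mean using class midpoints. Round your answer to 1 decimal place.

Midpoints: 62, 72, 82, 92, 102, 112
Σfm = 12×62 + 19×72 + 12×82 + 7×92 + 10×102 + 6×112 = 5432
n = Σf = 66
Mean = 5432 / 66 = 82.3030

82.3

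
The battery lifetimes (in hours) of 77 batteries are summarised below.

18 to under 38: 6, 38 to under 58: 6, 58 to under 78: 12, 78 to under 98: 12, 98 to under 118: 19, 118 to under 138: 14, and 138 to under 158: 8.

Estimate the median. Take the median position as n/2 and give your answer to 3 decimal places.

Cumulative frequencies: 6, 12, 24, 36, 55, 69, 77
n = 77; position = n/2 = 38.5.
This falls in the class 98 to under 118: L = 98, F = 36, f = 19, h = 20.
Median ≈ 98 + ((38.5 − 36) / 19) × 20 = 100.6316

100.632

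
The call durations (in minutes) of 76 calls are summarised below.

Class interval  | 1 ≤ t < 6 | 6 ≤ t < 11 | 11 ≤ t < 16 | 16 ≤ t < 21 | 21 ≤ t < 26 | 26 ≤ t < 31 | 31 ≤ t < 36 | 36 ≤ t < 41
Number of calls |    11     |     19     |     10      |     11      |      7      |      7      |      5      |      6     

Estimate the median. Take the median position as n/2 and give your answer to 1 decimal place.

Cumulative frequencies: 11, 30, 40, 51, 58, 65, 70, 76
n = 76; position = n/2 = 38.
This falls in the class 11 ≤ t < 16: L = 11, F = 30, f = 10, h = 5.
Median ≈ 11 + ((38 − 30) / 10) × 5 = 15.0000

15.0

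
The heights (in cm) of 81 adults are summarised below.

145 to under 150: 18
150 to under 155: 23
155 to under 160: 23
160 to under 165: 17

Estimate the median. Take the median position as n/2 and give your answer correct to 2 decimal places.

Cumulative frequencies: 18, 41, 64, 81
n = 81; position = n/2 = 40.5.
This falls in the class 150 to under 155: L = 150, F = 18, f = 23, h = 5.
Median ≈ 150 + ((40.5 − 18) / 23) × 5 = 154.8913

154.89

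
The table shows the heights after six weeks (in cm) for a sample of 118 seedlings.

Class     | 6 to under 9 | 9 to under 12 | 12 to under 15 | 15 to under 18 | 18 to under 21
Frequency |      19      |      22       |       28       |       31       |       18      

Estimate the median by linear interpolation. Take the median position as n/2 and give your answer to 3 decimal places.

Cumulative frequencies: 19, 41, 69, 100, 118
n = 118; position = n/2 = 59.
This falls in the class 12 to under 15: L = 12, F = 41, f = 28, h = 3.
Median ≈ 12 + ((59 − 41) / 28) × 3 = 13.9286

13.929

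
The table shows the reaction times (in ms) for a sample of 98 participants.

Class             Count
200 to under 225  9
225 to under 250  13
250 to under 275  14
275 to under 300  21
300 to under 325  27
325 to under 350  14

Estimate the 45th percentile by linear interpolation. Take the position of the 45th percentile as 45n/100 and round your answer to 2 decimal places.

284.64

Cumulative frequencies: 9, 22, 36, 57, 84, 98
n = 98; position = 45n/100 = 44.1.
This falls in the class 275 to under 300: L = 275, F = 36, f = 21, h = 25.
45th percentile ≈ 275 + ((44.1 − 36) / 21) × 25 = 284.6429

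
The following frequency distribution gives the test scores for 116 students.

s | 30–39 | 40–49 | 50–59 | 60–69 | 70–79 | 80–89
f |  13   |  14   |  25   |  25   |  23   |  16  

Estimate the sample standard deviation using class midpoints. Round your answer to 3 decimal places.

15.413

Midpoints: 34.5, 44.5, 54.5, 64.5, 74.5, 84.5
n = 116, Σfm = 7112, mean = 61.3103
Σfm² = 463359
Σf(m − x̄)² = Σfm² − (Σfm)²/n = 463359 − 7112²/116 = 27319.8276
Sample variance = 27319.8276 / 115 = 237.5637
Standard deviation = √237.5637 = 15.4131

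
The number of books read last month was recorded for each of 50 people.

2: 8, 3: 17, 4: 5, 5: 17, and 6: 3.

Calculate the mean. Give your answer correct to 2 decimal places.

3.80

Values: 2, 3, 4, 5, 6
Σfx = 8×2 + 17×3 + 5×4 + 17×5 + 3×6 = 190
n = Σf = 50
Mean = 190 / 50 = 3.8000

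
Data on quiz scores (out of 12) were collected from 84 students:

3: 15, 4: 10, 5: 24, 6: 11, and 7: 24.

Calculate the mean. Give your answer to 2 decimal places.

5.23

Values: 3, 4, 5, 6, 7
Σfx = 15×3 + 10×4 + 24×5 + 11×6 + 24×7 = 439
n = Σf = 84
Mean = 439 / 84 = 5.2262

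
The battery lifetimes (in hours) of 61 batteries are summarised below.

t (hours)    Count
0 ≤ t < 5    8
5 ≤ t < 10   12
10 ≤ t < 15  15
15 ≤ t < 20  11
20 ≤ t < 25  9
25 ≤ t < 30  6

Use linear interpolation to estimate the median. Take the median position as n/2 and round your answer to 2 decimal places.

13.50

Cumulative frequencies: 8, 20, 35, 46, 55, 61
n = 61; position = n/2 = 30.5.
This falls in the class 10 ≤ t < 15: L = 10, F = 20, f = 15, h = 5.
Median ≈ 10 + ((30.5 − 20) / 15) × 5 = 13.5000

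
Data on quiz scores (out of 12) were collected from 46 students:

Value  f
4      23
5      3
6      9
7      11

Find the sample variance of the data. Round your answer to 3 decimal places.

1.658

Values: 4, 5, 6, 7
n = 46, Σfx = 238, mean = 5.1739
Σfx² = 1306
Σf(x − x̄)² = Σfx² − (Σfx)²/n = 1306 − 238²/46 = 74.6087
Sample variance = 74.6087 / 45 = 1.6580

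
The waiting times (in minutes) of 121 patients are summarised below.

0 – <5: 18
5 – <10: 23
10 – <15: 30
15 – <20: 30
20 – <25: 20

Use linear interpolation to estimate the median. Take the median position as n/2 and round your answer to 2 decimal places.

Cumulative frequencies: 18, 41, 71, 101, 121
n = 121; position = n/2 = 60.5.
This falls in the class 10 – <15: L = 10, F = 41, f = 30, h = 5.
Median ≈ 10 + ((60.5 − 41) / 30) × 5 = 13.2500

13.25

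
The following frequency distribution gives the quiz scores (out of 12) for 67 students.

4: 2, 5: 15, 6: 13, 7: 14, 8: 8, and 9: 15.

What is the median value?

7

Cumulative frequencies: 2, 17, 30, 44, 52, 67
n = 67, so the median is the value in position (n+1)/2 = 34.
Position 34 falls at value 7.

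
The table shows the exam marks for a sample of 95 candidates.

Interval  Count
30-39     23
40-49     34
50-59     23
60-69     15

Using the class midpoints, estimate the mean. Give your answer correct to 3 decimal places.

Midpoints: 34.5, 44.5, 54.5, 64.5
Σfm = 23×34.5 + 34×44.5 + 23×54.5 + 15×64.5 = 4527.5
n = Σf = 95
Mean = 4527.5 / 95 = 47.6579

47.658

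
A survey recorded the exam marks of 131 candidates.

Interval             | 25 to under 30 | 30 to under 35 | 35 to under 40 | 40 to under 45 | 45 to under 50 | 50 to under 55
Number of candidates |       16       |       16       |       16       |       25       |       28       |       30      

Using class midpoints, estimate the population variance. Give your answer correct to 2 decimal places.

Midpoints: 27.5, 32.5, 37.5, 42.5, 47.5, 52.5
n = 131, Σfm = 5527.5, mean = 42.1947
Σfm² = 242518.75
Σf(m − x̄)² = Σfm² − (Σfm)²/n = 242518.75 − 5527.5²/131 = 9287.7863
Population variance = 9287.7863 / 131 = 70.8991

70.90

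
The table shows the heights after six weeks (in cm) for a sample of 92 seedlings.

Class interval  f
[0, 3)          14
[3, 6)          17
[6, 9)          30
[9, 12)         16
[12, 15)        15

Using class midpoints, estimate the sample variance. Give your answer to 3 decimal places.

Midpoints: 1.5, 4.5, 7.5, 10.5, 13.5
n = 92, Σfm = 693, mean = 7.5326
Σfm² = 6561
Σf(m − x̄)² = Σfm² − (Σfm)²/n = 6561 − 693²/92 = 1340.9022
Sample variance = 1340.9022 / 91 = 14.7352

14.735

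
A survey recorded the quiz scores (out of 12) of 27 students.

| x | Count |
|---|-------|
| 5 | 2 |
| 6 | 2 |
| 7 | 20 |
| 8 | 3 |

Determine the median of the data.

7

Cumulative frequencies: 2, 4, 24, 27
n = 27, so the median is the value in position (n+1)/2 = 14.
Position 14 falls at value 7.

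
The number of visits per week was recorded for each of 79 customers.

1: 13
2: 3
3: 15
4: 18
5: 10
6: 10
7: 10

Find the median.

4

Cumulative frequencies: 13, 16, 31, 49, 59, 69, 79
n = 79, so the median is the value in position (n+1)/2 = 40.
Position 40 falls at value 4.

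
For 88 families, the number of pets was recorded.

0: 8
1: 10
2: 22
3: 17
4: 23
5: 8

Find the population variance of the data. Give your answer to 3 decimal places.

2.054

Values: 0, 1, 2, 3, 4, 5
n = 88, Σfx = 237, mean = 2.6932
Σfx² = 819
Σf(x − x̄)² = Σfx² − (Σfx)²/n = 819 − 237²/88 = 180.7159
Population variance = 180.7159 / 88 = 2.0536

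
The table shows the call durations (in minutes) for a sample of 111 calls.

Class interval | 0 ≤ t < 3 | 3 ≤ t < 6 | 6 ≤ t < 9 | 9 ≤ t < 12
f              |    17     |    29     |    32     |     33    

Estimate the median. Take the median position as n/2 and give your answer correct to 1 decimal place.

6.9

Cumulative frequencies: 17, 46, 78, 111
n = 111; position = n/2 = 55.5.
This falls in the class 6 ≤ t < 9: L = 6, F = 46, f = 32, h = 3.
Median ≈ 6 + ((55.5 − 46) / 32) × 3 = 6.8906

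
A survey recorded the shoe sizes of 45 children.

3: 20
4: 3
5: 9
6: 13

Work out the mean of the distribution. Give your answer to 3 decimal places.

4.333

Values: 3, 4, 5, 6
Σfx = 20×3 + 3×4 + 9×5 + 13×6 = 195
n = Σf = 45
Mean = 195 / 45 = 4.3333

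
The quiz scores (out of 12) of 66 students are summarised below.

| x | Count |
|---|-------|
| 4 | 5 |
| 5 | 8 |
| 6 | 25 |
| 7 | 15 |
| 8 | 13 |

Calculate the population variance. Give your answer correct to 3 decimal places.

1.318

Values: 4, 5, 6, 7, 8
n = 66, Σfx = 419, mean = 6.3485
Σfx² = 2747
Σf(x − x̄)² = Σfx² − (Σfx)²/n = 2747 − 419²/66 = 86.9848
Population variance = 86.9848 / 66 = 1.3180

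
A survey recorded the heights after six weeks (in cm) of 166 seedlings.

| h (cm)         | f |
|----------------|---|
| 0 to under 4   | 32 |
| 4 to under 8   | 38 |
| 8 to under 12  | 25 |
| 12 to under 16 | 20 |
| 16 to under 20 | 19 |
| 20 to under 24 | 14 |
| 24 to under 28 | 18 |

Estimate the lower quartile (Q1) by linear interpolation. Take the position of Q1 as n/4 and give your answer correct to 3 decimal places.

5.000

Cumulative frequencies: 32, 70, 95, 115, 134, 148, 166
n = 166; position = n/4 = 41.5.
This falls in the class 4 to under 8: L = 4, F = 32, f = 38, h = 4.
Lower quartile ≈ 4 + ((41.5 − 32) / 38) × 4 = 5.0000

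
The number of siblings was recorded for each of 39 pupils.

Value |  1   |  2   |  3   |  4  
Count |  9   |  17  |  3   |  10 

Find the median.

2

Cumulative frequencies: 9, 26, 29, 39
n = 39, so the median is the value in position (n+1)/2 = 20.
Position 20 falls at value 2.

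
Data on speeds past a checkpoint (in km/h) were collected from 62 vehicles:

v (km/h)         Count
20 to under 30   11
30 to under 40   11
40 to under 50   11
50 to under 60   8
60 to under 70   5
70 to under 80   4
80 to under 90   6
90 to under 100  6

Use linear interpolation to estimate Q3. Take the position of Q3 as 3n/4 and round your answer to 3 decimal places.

Cumulative frequencies: 11, 22, 33, 41, 46, 50, 56, 62
n = 62; position = 3n/4 = 46.5.
This falls in the class 70 to under 80: L = 70, F = 46, f = 4, h = 10.
Upper quartile ≈ 70 + ((46.5 − 46) / 4) × 10 = 71.2500

71.250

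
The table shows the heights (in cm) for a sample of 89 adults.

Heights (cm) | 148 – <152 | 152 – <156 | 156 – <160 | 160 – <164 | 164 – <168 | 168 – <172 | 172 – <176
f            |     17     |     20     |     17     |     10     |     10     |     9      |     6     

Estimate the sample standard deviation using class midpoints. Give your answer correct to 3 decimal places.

7.469

Midpoints: 150, 154, 158, 162, 166, 170, 174
n = 89, Σfm = 14170, mean = 159.2135
Σfm² = 2260964
Σf(m − x̄)² = Σfm² − (Σfm)²/n = 2260964 − 14170²/89 = 4908.9438
Sample variance = 4908.9438 / 88 = 55.7835
Standard deviation = √55.7835 = 7.4688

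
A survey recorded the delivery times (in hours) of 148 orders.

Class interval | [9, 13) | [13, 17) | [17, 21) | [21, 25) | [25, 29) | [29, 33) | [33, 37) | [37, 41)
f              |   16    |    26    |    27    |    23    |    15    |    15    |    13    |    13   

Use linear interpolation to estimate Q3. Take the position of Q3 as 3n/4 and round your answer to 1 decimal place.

Cumulative frequencies: 16, 42, 69, 92, 107, 122, 135, 148
n = 148; position = 3n/4 = 111.
This falls in the class [29, 33): L = 29, F = 107, f = 15, h = 4.
Upper quartile ≈ 29 + ((111 − 107) / 15) × 4 = 30.0667

30.1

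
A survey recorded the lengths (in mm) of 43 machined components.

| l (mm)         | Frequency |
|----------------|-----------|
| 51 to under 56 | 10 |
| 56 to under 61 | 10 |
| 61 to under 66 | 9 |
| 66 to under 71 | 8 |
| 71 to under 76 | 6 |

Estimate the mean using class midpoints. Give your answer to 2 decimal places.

Midpoints: 53.5, 58.5, 63.5, 68.5, 73.5
Σfm = 10×53.5 + 10×58.5 + 9×63.5 + 8×68.5 + 6×73.5 = 2680.5
n = Σf = 43
Mean = 2680.5 / 43 = 62.3372

62.34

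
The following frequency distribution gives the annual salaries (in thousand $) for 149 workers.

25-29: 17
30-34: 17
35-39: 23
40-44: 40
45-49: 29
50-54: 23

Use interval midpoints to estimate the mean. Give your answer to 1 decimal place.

Midpoints: 27, 32, 37, 42, 47, 52
Σfm = 17×27 + 17×32 + 23×37 + 40×42 + 29×47 + 23×52 = 6093
n = Σf = 149
Mean = 6093 / 149 = 40.8926

40.9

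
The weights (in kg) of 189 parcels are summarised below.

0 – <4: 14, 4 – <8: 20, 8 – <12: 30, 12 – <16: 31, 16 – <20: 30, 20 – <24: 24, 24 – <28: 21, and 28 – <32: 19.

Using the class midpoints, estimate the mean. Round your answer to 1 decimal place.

16.2

Midpoints: 2, 6, 10, 14, 18, 22, 26, 30
Σfm = 14×2 + 20×6 + 30×10 + 31×14 + 30×18 + 24×22 + 21×26 + 19×30 = 3066
n = Σf = 189
Mean = 3066 / 189 = 16.2222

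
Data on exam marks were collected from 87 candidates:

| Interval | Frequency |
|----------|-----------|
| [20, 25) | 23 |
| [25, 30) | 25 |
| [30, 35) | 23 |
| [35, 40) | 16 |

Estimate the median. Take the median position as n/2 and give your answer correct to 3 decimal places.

29.100

Cumulative frequencies: 23, 48, 71, 87
n = 87; position = n/2 = 43.5.
This falls in the class [25, 30): L = 25, F = 23, f = 25, h = 5.
Median ≈ 25 + ((43.5 − 23) / 25) × 5 = 29.1000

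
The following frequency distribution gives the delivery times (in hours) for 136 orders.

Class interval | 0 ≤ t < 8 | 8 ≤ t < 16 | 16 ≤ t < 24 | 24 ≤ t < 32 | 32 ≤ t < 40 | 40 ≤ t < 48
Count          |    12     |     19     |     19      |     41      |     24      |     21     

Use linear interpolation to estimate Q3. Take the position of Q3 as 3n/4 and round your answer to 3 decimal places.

Cumulative frequencies: 12, 31, 50, 91, 115, 136
n = 136; position = 3n/4 = 102.
This falls in the class 32 ≤ t < 40: L = 32, F = 91, f = 24, h = 8.
Upper quartile ≈ 32 + ((102 − 91) / 24) × 8 = 35.6667

35.667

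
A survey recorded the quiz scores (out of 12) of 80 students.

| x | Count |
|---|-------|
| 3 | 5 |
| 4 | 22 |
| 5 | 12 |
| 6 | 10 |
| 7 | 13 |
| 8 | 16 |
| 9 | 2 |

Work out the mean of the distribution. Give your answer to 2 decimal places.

5.75

Values: 3, 4, 5, 6, 7, 8, 9
Σfx = 5×3 + 22×4 + 12×5 + 10×6 + 13×7 + 16×8 + 2×9 = 460
n = Σf = 80
Mean = 460 / 80 = 5.7500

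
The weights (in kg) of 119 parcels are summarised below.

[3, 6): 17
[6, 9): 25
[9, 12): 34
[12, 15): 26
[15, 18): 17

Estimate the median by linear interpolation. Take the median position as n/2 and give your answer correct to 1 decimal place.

Cumulative frequencies: 17, 42, 76, 102, 119
n = 119; position = n/2 = 59.5.
This falls in the class [9, 12): L = 9, F = 42, f = 34, h = 3.
Median ≈ 9 + ((59.5 − 42) / 34) × 3 = 10.5441

10.5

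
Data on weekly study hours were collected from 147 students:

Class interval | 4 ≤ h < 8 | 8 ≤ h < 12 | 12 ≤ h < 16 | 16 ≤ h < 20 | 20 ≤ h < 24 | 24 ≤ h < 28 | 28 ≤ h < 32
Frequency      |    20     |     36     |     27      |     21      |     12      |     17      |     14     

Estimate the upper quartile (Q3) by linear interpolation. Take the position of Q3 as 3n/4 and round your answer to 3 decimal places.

22.083

Cumulative frequencies: 20, 56, 83, 104, 116, 133, 147
n = 147; position = 3n/4 = 110.25.
This falls in the class 20 ≤ h < 24: L = 20, F = 104, f = 12, h = 4.
Upper quartile ≈ 20 + ((110.25 − 104) / 12) × 4 = 22.0833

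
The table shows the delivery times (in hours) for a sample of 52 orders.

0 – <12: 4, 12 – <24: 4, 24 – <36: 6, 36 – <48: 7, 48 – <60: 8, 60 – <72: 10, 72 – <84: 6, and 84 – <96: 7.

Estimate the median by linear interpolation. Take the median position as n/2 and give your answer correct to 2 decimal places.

55.50

Cumulative frequencies: 4, 8, 14, 21, 29, 39, 45, 52
n = 52; position = n/2 = 26.
This falls in the class 48 – <60: L = 48, F = 21, f = 8, h = 12.
Median ≈ 48 + ((26 − 21) / 8) × 12 = 55.5000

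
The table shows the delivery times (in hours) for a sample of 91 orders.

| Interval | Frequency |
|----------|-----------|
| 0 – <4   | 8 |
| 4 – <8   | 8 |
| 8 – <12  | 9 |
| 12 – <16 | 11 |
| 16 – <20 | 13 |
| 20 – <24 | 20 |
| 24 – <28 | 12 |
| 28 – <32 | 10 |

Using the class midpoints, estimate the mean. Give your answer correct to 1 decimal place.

17.5

Midpoints: 2, 6, 10, 14, 18, 22, 26, 30
Σfm = 8×2 + 8×6 + 9×10 + 11×14 + 13×18 + 20×22 + 12×26 + 10×30 = 1594
n = Σf = 91
Mean = 1594 / 91 = 17.5165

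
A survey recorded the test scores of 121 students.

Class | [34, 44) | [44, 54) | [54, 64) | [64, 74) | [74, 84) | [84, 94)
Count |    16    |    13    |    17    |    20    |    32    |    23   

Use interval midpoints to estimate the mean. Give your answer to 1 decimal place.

Midpoints: 39, 49, 59, 69, 79, 89
Σfm = 16×39 + 13×49 + 17×59 + 20×69 + 32×79 + 23×89 = 8219
n = Σf = 121
Mean = 8219 / 121 = 67.9256

67.9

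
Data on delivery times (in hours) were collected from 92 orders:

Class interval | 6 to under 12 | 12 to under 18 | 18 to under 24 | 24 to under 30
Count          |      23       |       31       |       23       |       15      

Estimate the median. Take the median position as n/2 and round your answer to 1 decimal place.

Cumulative frequencies: 23, 54, 77, 92
n = 92; position = n/2 = 46.
This falls in the class 12 to under 18: L = 12, F = 23, f = 31, h = 6.
Median ≈ 12 + ((46 − 23) / 31) × 6 = 16.4516

16.5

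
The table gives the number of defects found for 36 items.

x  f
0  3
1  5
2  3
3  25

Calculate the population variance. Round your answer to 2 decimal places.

1.02

Values: 0, 1, 2, 3
n = 36, Σfx = 86, mean = 2.3889
Σfx² = 242
Σf(x − x̄)² = Σfx² − (Σfx)²/n = 242 − 86²/36 = 36.5556
Population variance = 36.5556 / 36 = 1.0154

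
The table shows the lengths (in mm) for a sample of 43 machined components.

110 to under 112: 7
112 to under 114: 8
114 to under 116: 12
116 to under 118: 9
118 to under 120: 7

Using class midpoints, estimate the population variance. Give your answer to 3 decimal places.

Midpoints: 111, 113, 115, 117, 119
n = 43, Σfm = 4947, mean = 115.0465
Σfm² = 569427
Σf(m − x̄)² = Σfm² − (Σfm)²/n = 569427 − 4947²/43 = 291.9070
Population variance = 291.9070 / 43 = 6.7885

6.789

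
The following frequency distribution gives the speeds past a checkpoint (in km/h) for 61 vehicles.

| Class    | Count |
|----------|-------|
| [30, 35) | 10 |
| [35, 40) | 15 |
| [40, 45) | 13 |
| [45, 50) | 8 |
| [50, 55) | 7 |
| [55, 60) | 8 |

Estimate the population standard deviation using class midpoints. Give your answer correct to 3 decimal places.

Midpoints: 32.5, 37.5, 42.5, 47.5, 52.5, 57.5
n = 61, Σfm = 2647.5, mean = 43.4016
Σfm² = 118931.25
Σf(m − x̄)² = Σfm² − (Σfm)²/n = 118931.25 − 2647.5²/61 = 4025.4098
Population variance = 4025.4098 / 61 = 65.9903
Standard deviation = √65.9903 = 8.1234

8.123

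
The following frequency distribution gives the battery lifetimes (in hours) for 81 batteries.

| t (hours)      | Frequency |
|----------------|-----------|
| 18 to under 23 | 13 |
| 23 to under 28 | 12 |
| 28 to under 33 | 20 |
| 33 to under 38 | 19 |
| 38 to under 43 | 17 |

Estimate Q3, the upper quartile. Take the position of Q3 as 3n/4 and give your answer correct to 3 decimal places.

37.145

Cumulative frequencies: 13, 25, 45, 64, 81
n = 81; position = 3n/4 = 60.75.
This falls in the class 33 to under 38: L = 33, F = 45, f = 19, h = 5.
Upper quartile ≈ 33 + ((60.75 − 45) / 19) × 5 = 37.1447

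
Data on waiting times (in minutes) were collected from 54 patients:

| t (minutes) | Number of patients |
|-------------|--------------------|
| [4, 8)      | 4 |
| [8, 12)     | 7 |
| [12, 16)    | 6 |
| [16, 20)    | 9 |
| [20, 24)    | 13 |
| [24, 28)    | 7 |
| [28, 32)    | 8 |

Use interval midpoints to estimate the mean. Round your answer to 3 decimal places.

19.407

Midpoints: 6, 10, 14, 18, 22, 26, 30
Σfm = 4×6 + 7×10 + 6×14 + 9×18 + 13×22 + 7×26 + 8×30 = 1048
n = Σf = 54
Mean = 1048 / 54 = 19.4074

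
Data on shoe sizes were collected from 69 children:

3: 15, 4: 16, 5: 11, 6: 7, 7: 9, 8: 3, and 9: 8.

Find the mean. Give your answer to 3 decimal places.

Values: 3, 4, 5, 6, 7, 8, 9
Σfx = 15×3 + 16×4 + 11×5 + 7×6 + 9×7 + 3×8 + 8×9 = 365
n = Σf = 69
Mean = 365 / 69 = 5.2899

5.290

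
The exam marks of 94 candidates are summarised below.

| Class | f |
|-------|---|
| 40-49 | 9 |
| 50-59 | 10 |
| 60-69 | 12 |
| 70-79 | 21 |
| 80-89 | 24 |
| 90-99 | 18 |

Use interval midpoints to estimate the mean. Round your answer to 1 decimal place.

Midpoints: 44.5, 54.5, 64.5, 74.5, 84.5, 94.5
Σfm = 9×44.5 + 10×54.5 + 12×64.5 + 21×74.5 + 24×84.5 + 18×94.5 = 7013
n = Σf = 94
Mean = 7013 / 94 = 74.6064

74.6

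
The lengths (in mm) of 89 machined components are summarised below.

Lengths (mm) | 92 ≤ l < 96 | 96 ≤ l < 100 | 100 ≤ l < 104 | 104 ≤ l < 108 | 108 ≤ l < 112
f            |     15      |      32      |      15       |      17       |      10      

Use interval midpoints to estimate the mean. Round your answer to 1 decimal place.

Midpoints: 94, 98, 102, 106, 110
Σfm = 15×94 + 32×98 + 15×102 + 17×106 + 10×110 = 8978
n = Σf = 89
Mean = 8978 / 89 = 100.8764

100.9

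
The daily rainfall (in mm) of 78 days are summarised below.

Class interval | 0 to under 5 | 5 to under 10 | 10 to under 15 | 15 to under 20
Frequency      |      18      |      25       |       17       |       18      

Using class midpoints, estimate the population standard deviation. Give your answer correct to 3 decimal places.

5.409

Midpoints: 2.5, 7.5, 12.5, 17.5
n = 78, Σfm = 760, mean = 9.7436
Σfm² = 9687.5
Σf(m − x̄)² = Σfm² − (Σfm)²/n = 9687.5 − 760²/78 = 2282.3718
Population variance = 2282.3718 / 78 = 29.2612
Standard deviation = √29.2612 = 5.4094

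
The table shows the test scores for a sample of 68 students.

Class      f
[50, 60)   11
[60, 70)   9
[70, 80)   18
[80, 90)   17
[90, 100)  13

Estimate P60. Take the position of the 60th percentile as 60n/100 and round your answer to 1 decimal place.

Cumulative frequencies: 11, 20, 38, 55, 68
n = 68; position = 60n/100 = 40.8.
This falls in the class [80, 90): L = 80, F = 38, f = 17, h = 10.
60th percentile ≈ 80 + ((40.8 − 38) / 17) × 10 = 81.6471

81.6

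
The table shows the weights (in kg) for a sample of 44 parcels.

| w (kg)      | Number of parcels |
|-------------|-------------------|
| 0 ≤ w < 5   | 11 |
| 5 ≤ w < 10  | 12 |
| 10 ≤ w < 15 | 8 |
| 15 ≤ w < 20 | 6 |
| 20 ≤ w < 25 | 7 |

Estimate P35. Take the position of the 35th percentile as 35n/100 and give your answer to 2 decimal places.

6.83

Cumulative frequencies: 11, 23, 31, 37, 44
n = 44; position = 35n/100 = 15.4.
This falls in the class 5 ≤ w < 10: L = 5, F = 11, f = 12, h = 5.
35th percentile ≈ 5 + ((15.4 − 11) / 12) × 5 = 6.8333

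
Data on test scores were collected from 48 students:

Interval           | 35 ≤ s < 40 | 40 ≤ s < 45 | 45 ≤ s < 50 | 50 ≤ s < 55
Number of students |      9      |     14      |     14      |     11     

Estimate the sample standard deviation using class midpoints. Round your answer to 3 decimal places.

5.250

Midpoints: 37.5, 42.5, 47.5, 52.5
n = 48, Σfm = 2175, mean = 45.3125
Σfm² = 99850
Σf(m − x̄)² = Σfm² − (Σfm)²/n = 99850 − 2175²/48 = 1295.3125
Sample variance = 1295.3125 / 47 = 27.5598
Standard deviation = √27.5598 = 5.2497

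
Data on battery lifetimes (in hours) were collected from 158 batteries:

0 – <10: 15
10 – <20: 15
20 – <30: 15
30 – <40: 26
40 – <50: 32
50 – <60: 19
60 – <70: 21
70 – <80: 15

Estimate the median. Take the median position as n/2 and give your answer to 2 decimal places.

42.50

Cumulative frequencies: 15, 30, 45, 71, 103, 122, 143, 158
n = 158; position = n/2 = 79.
This falls in the class 40 – <50: L = 40, F = 71, f = 32, h = 10.
Median ≈ 40 + ((79 − 71) / 32) × 10 = 42.5000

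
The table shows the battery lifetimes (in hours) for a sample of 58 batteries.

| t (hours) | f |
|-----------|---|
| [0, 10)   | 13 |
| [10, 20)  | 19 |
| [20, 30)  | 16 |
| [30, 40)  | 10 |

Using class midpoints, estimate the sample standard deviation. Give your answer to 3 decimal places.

10.249

Midpoints: 5, 15, 25, 35
n = 58, Σfm = 1100, mean = 18.9655
Σfm² = 26850
Σf(m − x̄)² = Σfm² − (Σfm)²/n = 26850 − 1100²/58 = 5987.9310
Sample variance = 5987.9310 / 57 = 105.0514
Standard deviation = √105.0514 = 10.2495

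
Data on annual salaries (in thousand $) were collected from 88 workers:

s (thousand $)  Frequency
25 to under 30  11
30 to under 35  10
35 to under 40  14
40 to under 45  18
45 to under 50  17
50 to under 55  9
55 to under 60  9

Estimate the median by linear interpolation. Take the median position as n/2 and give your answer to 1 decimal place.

Cumulative frequencies: 11, 21, 35, 53, 70, 79, 88
n = 88; position = n/2 = 44.
This falls in the class 40 to under 45: L = 40, F = 35, f = 18, h = 5.
Median ≈ 40 + ((44 − 35) / 18) × 5 = 42.5000

42.5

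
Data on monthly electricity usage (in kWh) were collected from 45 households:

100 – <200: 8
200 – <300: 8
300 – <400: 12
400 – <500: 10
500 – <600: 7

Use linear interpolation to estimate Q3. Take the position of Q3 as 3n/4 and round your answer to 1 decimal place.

457.5

Cumulative frequencies: 8, 16, 28, 38, 45
n = 45; position = 3n/4 = 33.75.
This falls in the class 400 – <500: L = 400, F = 28, f = 10, h = 100.
Upper quartile ≈ 400 + ((33.75 − 28) / 10) × 100 = 457.5000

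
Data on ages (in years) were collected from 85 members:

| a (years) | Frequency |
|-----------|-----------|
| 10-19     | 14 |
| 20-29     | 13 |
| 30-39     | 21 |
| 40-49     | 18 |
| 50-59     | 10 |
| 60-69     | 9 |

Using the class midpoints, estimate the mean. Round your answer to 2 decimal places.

37.32

Midpoints: 14.5, 24.5, 34.5, 44.5, 54.5, 64.5
Σfm = 14×14.5 + 13×24.5 + 21×34.5 + 18×44.5 + 10×54.5 + 9×64.5 = 3172.5
n = Σf = 85
Mean = 3172.5 / 85 = 37.3235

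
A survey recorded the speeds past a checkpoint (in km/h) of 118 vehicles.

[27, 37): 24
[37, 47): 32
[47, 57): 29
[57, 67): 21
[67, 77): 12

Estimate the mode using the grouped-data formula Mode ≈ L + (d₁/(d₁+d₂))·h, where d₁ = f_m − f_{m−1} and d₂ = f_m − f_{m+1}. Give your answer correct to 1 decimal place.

Modal class: [37, 47) (highest frequency 32).
d₁ = 32 − 24 = 8, d₂ = 32 − 29 = 3
Mode ≈ 37 + (8/(8+3)) × 10 = 37 + 7.2727 = 44.2727

44.3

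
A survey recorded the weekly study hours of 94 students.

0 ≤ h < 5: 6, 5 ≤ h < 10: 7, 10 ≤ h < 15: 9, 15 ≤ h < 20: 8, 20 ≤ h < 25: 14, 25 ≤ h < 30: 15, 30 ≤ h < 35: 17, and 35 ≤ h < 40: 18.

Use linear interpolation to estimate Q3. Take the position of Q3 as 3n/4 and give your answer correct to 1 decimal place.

33.4

Cumulative frequencies: 6, 13, 22, 30, 44, 59, 76, 94
n = 94; position = 3n/4 = 70.5.
This falls in the class 30 ≤ h < 35: L = 30, F = 59, f = 17, h = 5.
Upper quartile ≈ 30 + ((70.5 − 59) / 17) × 5 = 33.3824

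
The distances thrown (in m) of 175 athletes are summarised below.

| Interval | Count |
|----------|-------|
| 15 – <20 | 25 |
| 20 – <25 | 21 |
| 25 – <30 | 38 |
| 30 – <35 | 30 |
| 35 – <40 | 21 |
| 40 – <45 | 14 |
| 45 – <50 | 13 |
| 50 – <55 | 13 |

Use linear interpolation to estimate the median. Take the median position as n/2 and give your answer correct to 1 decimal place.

Cumulative frequencies: 25, 46, 84, 114, 135, 149, 162, 175
n = 175; position = n/2 = 87.5.
This falls in the class 30 – <35: L = 30, F = 84, f = 30, h = 5.
Median ≈ 30 + ((87.5 − 84) / 30) × 5 = 30.5833

30.6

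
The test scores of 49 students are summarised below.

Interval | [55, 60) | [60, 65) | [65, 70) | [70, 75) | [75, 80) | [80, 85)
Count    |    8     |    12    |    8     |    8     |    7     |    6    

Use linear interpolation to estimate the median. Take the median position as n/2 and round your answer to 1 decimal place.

67.8

Cumulative frequencies: 8, 20, 28, 36, 43, 49
n = 49; position = n/2 = 24.5.
This falls in the class [65, 70): L = 65, F = 20, f = 8, h = 5.
Median ≈ 65 + ((24.5 − 20) / 8) × 5 = 67.8125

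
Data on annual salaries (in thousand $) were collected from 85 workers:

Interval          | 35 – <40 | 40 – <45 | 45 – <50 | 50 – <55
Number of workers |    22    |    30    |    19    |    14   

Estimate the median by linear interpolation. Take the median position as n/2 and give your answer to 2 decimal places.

43.42

Cumulative frequencies: 22, 52, 71, 85
n = 85; position = n/2 = 42.5.
This falls in the class 40 – <45: L = 40, F = 22, f = 30, h = 5.
Median ≈ 40 + ((42.5 − 22) / 30) × 5 = 43.4167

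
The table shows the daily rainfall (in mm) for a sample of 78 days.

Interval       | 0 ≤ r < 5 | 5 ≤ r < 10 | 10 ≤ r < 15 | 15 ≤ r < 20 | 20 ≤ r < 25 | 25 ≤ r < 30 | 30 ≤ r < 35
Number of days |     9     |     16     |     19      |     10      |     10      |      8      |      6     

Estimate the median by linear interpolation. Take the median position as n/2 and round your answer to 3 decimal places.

13.684

Cumulative frequencies: 9, 25, 44, 54, 64, 72, 78
n = 78; position = n/2 = 39.
This falls in the class 10 ≤ r < 15: L = 10, F = 25, f = 19, h = 5.
Median ≈ 10 + ((39 − 25) / 19) × 5 = 13.6842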